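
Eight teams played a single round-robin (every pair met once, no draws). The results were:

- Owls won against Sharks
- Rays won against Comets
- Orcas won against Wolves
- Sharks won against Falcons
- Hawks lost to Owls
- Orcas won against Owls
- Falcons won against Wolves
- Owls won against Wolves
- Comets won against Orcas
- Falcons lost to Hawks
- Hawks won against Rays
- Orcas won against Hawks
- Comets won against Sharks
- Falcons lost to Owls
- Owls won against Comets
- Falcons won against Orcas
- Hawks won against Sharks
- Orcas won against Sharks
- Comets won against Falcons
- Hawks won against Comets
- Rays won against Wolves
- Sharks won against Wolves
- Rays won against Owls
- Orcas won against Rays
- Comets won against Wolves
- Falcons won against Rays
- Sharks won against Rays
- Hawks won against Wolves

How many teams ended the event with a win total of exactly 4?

1

Win totals: Comets 4, Rays 3, Owls 5, Orcas 5, Sharks 3, Wolves 0, Falcons 3, Hawks 5.
Exactly 4: Comets — 1 team.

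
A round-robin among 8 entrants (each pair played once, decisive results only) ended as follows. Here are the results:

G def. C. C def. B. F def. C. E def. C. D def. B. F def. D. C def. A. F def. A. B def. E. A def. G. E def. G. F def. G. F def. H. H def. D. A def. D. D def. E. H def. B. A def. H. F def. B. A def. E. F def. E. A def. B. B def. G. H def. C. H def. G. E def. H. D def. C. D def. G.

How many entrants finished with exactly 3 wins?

Win totals: A 5, B 2, C 2, D 4, E 3, F 7, G 1, H 4.
Exactly 3: E — 1 entrant.

1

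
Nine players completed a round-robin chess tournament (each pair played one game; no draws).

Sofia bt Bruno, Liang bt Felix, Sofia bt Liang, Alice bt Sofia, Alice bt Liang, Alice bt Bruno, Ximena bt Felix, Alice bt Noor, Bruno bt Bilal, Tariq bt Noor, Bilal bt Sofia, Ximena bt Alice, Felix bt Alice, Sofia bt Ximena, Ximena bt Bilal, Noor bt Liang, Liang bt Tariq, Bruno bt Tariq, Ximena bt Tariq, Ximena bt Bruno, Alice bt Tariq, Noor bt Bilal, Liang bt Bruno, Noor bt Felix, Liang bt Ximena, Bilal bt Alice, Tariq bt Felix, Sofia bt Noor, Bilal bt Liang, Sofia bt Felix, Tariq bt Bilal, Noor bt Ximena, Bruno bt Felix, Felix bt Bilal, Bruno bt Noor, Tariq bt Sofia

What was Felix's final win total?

Felix's results: beat Bilal, Alice; lost to Noor, Liang, Ximena, Tariq, Sofia, Bruno.
That is 2 wins.

2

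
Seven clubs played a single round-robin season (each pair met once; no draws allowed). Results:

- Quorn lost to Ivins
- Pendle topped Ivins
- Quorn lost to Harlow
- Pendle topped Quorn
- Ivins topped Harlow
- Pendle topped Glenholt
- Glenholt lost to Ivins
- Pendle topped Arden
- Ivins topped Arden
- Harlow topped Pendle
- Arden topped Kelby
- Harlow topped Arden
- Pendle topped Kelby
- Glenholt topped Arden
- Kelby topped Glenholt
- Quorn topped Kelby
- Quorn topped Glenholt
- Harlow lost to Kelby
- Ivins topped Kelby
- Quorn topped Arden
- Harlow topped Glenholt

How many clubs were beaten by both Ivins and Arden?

1

Ivins beat: Kelby, Arden, Harlow, Glenholt, Quorn.
Arden beat: Kelby.
Both beat: Kelby — 1.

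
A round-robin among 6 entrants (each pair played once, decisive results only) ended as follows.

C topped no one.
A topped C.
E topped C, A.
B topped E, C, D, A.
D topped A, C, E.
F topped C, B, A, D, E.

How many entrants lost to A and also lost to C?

0

A beat: C.
C beat: no one.
No one was beaten by both.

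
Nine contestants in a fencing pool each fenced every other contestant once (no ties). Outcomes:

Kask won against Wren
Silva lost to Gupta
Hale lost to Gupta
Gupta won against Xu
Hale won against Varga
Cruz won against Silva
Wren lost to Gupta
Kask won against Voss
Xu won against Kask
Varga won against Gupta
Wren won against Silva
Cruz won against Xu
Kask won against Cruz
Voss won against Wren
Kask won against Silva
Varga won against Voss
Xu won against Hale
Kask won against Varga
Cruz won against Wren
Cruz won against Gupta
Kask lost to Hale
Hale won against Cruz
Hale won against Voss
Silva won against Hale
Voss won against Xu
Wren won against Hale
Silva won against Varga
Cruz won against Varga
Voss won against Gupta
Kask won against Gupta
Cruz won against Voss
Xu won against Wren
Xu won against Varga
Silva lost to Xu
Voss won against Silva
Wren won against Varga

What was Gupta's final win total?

Gupta's results: beat Wren, Xu, Hale, Silva; lost to Cruz, Voss, Kask, Varga.
That is 4 wins.

4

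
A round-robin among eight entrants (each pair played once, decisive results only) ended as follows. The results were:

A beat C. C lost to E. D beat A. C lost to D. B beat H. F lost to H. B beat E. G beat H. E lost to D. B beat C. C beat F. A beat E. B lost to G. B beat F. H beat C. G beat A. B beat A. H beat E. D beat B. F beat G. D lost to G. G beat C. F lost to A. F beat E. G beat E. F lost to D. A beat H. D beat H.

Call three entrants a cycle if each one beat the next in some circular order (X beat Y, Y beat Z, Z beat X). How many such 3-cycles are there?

6

Win totals: A 4, B 5, C 1, D 6, E 1, F 2, G 6, H 3.
An entrant with w wins dominates both others in C(w,2) triples; summing gives 6 + 10 + 0 + 15 + 0 + 1 + 15 + 3 = 50 transitive triples.
Total triples C(8,3) = 56, so cyclic triples = 56 − 50 = 6.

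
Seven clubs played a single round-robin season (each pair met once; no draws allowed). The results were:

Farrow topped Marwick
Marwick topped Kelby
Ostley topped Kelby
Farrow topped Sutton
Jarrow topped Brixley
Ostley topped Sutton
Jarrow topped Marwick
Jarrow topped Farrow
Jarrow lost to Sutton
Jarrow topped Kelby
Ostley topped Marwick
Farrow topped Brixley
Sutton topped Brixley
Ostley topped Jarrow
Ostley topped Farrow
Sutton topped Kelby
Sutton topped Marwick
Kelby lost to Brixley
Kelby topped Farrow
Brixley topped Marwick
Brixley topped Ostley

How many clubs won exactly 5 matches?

1

Win totals: Ostley 5, Brixley 3, Marwick 1, Farrow 3, Kelby 1, Jarrow 4, Sutton 4.
Exactly 5: Ostley — 1 club.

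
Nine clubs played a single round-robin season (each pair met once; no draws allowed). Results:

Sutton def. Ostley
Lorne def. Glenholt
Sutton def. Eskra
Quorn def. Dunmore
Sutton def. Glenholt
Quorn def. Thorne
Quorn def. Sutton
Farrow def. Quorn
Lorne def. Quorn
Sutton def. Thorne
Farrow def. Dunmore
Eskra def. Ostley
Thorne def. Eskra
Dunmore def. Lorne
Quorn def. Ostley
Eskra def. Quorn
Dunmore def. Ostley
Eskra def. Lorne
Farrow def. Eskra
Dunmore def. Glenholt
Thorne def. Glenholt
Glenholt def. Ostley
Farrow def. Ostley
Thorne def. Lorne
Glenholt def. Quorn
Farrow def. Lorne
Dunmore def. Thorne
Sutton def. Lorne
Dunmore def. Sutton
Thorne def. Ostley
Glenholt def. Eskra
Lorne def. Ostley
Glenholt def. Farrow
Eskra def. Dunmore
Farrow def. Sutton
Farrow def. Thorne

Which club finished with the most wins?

Win totals: Thorne 4, Ostley 0, Quorn 4, Eskra 4, Sutton 5, Glenholt 4, Lorne 3, Dunmore 5, Farrow 7.
Farrow leads with 7 wins (next highest: 5).

Farrow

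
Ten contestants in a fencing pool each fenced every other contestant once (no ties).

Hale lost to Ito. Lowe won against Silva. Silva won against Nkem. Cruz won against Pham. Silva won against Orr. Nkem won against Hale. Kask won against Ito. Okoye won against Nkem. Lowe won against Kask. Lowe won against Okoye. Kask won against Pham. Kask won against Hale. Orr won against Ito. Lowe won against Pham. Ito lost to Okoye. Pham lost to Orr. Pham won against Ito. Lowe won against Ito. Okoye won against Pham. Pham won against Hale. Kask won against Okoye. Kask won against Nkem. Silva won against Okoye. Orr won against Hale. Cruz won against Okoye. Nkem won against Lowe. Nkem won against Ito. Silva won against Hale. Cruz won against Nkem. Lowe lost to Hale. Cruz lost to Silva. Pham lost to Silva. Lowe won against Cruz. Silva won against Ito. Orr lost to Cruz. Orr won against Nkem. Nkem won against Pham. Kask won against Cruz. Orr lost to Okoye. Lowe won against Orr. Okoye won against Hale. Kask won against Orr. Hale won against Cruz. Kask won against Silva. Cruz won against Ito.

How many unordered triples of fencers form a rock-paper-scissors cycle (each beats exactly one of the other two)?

16

Win totals: Pham 2, Silva 7, Okoye 5, Nkem 4, Kask 8, Orr 4, Hale 2, Lowe 7, Ito 1, Cruz 5.
A fencer with w wins dominates both others in C(w,2) triples; summing gives 1 + 21 + 10 + 6 + 28 + 6 + 1 + 21 + 0 + 10 = 104 transitive triples.
Total triples C(10,3) = 120, so cyclic triples = 120 − 104 = 16.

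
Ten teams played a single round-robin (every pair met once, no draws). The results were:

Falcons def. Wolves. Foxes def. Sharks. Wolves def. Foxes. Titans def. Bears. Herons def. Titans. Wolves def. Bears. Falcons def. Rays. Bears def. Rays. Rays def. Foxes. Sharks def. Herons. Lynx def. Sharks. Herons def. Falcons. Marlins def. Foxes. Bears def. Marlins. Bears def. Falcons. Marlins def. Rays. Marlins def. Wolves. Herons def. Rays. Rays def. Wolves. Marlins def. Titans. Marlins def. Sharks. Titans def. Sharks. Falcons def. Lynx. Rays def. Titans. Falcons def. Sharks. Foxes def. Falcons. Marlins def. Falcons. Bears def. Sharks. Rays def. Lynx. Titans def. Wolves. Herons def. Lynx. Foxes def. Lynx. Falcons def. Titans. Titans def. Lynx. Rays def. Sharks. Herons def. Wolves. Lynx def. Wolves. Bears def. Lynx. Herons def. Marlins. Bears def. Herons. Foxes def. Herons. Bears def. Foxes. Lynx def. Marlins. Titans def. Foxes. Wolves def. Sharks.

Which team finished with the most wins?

Win totals: Sharks 1, Bears 7, Herons 6, Marlins 6, Foxes 4, Rays 5, Titans 5, Lynx 3, Wolves 3, Falcons 5.
Bears leads with 7 wins (next highest: 6).

Bears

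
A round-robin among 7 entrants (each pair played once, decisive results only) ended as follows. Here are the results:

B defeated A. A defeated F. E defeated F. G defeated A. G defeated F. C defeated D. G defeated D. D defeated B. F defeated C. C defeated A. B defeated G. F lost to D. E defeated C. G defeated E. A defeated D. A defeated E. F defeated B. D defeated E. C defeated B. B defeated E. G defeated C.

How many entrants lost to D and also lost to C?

D beat: B, E, F.
C beat: A, B, D.
Both beat: B — 1.

1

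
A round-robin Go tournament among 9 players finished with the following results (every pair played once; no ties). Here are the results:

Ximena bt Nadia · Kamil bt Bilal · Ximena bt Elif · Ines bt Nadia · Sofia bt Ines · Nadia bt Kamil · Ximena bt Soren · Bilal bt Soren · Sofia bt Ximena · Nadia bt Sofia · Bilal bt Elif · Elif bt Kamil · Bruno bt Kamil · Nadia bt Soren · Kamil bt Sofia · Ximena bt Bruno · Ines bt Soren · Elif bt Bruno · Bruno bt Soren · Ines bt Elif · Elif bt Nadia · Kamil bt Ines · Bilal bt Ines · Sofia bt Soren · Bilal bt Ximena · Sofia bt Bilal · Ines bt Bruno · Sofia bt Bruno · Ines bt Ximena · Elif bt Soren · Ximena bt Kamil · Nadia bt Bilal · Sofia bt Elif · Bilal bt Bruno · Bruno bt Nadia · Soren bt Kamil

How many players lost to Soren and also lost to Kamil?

Soren beat: Kamil.
Kamil beat: Ines, Bilal, Sofia.
No one was beaten by both.

0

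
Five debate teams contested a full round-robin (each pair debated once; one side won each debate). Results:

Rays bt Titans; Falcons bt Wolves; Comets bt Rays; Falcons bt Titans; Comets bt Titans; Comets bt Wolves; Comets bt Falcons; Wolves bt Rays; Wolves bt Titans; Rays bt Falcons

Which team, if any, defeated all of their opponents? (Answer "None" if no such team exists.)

Comets

Comets has 4 wins out of 4 opponents — a perfect record.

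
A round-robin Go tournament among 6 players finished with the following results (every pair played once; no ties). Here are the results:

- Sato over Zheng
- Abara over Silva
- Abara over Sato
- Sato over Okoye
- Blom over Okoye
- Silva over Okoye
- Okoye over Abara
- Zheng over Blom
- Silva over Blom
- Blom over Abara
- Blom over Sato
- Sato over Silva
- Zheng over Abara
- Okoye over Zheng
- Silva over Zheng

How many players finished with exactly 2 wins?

Win totals: Zheng 2, Okoye 2, Sato 3, Blom 3, Silva 3, Abara 2.
Exactly 2: Zheng, Okoye, Abara — 3 players.

3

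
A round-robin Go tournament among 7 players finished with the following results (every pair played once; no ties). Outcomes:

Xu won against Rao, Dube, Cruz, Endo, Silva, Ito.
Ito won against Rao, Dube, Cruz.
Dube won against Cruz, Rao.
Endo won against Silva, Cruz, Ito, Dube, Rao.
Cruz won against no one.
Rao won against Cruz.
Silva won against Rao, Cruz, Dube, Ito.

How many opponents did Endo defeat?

Endo's results: beat Ito, Dube, Cruz, Silva, Rao; lost to Xu.
That is 5 wins.

5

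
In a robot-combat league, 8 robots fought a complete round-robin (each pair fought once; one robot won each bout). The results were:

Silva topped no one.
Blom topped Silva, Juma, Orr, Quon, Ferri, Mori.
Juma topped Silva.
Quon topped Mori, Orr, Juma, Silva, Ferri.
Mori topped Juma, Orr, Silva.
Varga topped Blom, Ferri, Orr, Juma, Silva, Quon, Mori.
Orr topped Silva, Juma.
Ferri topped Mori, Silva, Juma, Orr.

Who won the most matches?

Win totals: Mori 3, Orr 2, Blom 6, Juma 1, Varga 7, Ferri 4, Quon 5, Silva 0.
Varga leads with 7 wins (next highest: 6).

Varga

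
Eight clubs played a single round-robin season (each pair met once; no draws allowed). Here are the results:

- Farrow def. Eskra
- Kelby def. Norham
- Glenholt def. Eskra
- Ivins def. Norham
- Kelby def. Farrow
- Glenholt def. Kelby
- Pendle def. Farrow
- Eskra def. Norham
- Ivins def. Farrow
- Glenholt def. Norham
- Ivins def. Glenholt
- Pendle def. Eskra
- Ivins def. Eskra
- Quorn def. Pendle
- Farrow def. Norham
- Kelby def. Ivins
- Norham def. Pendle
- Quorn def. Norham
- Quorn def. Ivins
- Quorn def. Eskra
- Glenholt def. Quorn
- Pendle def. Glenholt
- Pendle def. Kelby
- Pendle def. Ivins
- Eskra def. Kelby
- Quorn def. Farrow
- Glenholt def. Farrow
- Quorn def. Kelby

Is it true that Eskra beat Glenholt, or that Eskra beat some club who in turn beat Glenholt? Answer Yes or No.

No

Eskra did not beat Glenholt directly.
Eskra beat Norham, Kelby, but each of them lost to Glenholt. No two-step path.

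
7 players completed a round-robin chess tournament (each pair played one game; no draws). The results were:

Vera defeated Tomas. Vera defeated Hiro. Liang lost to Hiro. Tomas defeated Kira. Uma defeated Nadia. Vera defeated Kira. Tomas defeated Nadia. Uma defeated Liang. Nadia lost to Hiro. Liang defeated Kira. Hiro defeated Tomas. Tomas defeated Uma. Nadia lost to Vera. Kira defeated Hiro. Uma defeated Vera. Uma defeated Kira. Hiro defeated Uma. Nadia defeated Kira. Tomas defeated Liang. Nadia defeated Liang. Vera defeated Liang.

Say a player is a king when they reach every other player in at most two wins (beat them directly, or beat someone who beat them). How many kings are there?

4

Liang cannot reach Vera, Uma, Nadia, Tomas in two steps.
Vera reaches everyone (king).
Uma reaches everyone (king).
Kira cannot reach Vera in two steps.
Hiro reaches everyone (king).
Nadia cannot reach Vera, Uma, Tomas in two steps.
Tomas reaches everyone (king).
Kings: Vera, Uma, Hiro, Tomas — 4.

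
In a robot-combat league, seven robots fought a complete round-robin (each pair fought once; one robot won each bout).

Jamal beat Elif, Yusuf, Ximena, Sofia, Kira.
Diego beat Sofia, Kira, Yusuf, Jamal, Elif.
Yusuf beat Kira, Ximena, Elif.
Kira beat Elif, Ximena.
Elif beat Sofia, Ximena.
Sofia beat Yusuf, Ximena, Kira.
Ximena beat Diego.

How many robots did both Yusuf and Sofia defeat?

Yusuf beat: Kira, Elif, Ximena.
Sofia beat: Kira, Ximena, Yusuf.
Both beat: Kira, Ximena — 2.

2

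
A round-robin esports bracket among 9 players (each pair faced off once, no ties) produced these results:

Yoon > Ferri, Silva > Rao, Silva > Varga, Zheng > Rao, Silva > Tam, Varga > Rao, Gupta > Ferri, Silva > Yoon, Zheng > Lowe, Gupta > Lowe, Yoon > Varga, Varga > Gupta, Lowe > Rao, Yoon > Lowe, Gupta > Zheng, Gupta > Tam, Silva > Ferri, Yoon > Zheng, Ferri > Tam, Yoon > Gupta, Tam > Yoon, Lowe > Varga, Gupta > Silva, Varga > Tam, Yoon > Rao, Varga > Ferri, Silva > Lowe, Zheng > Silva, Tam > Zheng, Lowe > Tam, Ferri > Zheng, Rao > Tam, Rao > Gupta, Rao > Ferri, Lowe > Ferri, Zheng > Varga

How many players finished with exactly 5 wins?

1

Win totals: Gupta 5, Rao 3, Varga 4, Yoon 6, Lowe 4, Tam 2, Zheng 4, Ferri 2, Silva 6.
Exactly 5: Gupta — 1 player.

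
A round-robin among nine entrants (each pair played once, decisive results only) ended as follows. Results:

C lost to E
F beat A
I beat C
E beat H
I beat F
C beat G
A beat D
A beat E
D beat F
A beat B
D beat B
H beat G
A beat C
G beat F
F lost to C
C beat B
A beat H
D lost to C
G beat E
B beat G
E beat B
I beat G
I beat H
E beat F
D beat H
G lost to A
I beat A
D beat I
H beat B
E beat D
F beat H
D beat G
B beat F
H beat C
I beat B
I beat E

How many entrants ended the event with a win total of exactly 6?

Win totals: A 6, B 2, C 4, D 5, E 5, F 2, G 2, H 3, I 7.
Exactly 6: A — 1 entrant.

1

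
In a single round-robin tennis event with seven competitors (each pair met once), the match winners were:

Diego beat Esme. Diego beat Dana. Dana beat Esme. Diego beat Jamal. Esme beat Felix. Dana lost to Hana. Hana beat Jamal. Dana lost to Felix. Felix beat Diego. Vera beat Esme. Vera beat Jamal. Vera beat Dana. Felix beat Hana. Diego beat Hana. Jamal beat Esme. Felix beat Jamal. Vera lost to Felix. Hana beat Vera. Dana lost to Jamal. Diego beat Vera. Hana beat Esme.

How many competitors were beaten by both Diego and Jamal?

2

Diego beat: Esme, Hana, Vera, Jamal, Dana.
Jamal beat: Esme, Dana.
Both beat: Esme, Dana — 2.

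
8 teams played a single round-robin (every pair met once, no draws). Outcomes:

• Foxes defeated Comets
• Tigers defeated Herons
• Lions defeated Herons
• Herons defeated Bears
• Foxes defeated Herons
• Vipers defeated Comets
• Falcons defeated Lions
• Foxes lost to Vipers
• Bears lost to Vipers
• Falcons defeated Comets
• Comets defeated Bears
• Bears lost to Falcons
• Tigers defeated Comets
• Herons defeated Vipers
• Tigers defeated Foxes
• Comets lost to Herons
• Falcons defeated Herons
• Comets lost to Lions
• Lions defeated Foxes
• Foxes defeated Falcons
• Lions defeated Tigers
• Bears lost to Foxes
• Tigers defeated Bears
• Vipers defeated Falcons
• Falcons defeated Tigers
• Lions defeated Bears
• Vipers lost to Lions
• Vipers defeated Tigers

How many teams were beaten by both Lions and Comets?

1

Lions beat: Vipers, Foxes, Herons, Bears, Tigers, Comets.
Comets beat: Bears.
Both beat: Bears — 1.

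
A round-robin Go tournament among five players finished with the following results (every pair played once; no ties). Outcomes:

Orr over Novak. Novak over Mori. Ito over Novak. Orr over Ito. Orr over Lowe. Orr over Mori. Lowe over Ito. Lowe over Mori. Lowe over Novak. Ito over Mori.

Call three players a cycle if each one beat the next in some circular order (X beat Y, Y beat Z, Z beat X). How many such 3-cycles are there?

Of the C(5,3) = 10 triples, the cyclic ones are: none.
That is 0.

0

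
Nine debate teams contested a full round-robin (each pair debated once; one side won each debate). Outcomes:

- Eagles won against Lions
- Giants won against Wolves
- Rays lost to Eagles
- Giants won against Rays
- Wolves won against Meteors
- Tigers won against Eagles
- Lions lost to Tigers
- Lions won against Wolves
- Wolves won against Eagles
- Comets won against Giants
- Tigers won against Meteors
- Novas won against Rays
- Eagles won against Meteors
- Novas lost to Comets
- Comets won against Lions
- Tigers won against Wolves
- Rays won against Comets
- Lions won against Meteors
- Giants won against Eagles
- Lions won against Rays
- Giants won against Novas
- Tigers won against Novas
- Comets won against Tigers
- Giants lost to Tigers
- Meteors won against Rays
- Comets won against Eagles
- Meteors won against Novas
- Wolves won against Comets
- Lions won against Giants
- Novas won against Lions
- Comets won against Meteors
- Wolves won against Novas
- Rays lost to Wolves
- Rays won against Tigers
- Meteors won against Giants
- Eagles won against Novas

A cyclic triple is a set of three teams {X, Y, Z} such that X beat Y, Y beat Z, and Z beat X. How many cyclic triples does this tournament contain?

Win totals: Comets 6, Wolves 5, Meteors 3, Novas 2, Rays 2, Tigers 6, Lions 4, Eagles 4, Giants 4.
A team with w wins dominates both others in C(w,2) triples; summing gives 15 + 10 + 3 + 1 + 1 + 15 + 6 + 6 + 6 = 63 transitive triples.
Total triples C(9,3) = 84, so cyclic triples = 84 − 63 = 21.

21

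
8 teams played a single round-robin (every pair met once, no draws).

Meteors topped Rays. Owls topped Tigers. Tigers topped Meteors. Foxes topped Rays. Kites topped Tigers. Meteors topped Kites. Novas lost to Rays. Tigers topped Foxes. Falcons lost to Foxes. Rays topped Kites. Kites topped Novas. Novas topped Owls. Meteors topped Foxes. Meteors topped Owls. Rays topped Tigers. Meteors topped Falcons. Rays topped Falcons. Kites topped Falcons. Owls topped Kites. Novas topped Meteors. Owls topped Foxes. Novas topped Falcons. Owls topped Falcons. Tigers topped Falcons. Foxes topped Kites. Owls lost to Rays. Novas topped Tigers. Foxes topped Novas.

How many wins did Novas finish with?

Novas' results: beat Falcons, Tigers, Owls, Meteors; lost to Kites, Foxes, Rays.
That is 4 wins.

4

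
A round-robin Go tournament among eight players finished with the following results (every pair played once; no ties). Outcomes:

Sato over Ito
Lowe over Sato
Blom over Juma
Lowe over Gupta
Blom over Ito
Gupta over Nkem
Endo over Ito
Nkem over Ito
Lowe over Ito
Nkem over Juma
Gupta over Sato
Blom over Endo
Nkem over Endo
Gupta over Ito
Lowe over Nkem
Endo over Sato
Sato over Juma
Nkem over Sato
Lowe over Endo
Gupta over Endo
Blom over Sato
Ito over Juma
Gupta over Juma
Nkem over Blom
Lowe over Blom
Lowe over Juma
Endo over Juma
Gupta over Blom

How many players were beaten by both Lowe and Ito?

Lowe beat: Blom, Juma, Gupta, Endo, Ito, Nkem, Sato.
Ito beat: Juma.
Both beat: Juma — 1.

1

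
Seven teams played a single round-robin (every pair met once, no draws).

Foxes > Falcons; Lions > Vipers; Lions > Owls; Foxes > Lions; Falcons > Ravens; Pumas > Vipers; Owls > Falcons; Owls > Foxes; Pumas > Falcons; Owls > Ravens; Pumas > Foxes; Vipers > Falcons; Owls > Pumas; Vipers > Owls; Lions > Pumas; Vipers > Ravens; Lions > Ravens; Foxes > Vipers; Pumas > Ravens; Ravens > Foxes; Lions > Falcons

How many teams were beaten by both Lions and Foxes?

2

Lions beat: Pumas, Falcons, Ravens, Owls, Vipers.
Foxes beat: Lions, Falcons, Vipers.
Both beat: Falcons, Vipers — 2.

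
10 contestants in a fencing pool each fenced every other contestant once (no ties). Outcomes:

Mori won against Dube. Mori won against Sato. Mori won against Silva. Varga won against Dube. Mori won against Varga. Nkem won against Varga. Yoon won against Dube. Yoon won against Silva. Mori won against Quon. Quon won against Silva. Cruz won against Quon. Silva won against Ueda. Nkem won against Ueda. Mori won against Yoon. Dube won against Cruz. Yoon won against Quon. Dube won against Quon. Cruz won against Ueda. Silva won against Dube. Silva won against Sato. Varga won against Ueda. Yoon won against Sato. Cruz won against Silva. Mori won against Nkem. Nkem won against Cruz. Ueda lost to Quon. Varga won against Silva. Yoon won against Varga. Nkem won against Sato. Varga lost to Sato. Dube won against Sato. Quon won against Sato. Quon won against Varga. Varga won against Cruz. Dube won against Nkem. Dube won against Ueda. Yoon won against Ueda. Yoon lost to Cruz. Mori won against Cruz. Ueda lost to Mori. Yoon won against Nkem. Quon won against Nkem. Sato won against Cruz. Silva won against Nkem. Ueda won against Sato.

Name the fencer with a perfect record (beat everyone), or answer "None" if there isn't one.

Mori has 9 wins out of 9 opponents — a perfect record.

Mori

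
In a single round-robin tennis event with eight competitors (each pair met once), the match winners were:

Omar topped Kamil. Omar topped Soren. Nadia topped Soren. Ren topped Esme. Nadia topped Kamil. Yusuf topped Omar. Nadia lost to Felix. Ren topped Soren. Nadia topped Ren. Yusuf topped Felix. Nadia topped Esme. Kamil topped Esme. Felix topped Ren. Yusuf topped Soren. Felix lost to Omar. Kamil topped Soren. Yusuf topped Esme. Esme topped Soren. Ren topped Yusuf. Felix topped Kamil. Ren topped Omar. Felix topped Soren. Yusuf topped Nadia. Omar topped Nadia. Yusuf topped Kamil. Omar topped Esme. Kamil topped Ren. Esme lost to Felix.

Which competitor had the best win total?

Yusuf

Win totals: Omar 5, Ren 4, Soren 0, Yusuf 6, Kamil 3, Esme 1, Felix 5, Nadia 4.
Yusuf leads with 6 wins (next highest: 5).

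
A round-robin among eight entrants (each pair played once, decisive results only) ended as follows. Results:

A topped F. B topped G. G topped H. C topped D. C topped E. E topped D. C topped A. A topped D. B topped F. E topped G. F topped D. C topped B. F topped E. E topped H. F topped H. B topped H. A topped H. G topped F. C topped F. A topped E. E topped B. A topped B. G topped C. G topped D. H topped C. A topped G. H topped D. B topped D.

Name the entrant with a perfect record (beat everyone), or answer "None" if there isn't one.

Highest win total is A with 6 (out of 7 possible).
A lost to C, so no entrant went undefeated.

None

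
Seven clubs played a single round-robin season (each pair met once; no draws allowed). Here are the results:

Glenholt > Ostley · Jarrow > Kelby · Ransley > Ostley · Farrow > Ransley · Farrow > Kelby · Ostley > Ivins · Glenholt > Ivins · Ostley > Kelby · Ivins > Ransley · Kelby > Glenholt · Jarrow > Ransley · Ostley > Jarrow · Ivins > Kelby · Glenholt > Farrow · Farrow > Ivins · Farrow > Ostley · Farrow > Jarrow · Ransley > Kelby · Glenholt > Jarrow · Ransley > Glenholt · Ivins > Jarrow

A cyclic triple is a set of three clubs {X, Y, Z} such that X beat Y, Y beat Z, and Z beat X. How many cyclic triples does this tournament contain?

9

Win totals: Ransley 3, Kelby 1, Ivins 3, Jarrow 2, Farrow 5, Ostley 3, Glenholt 4.
A club with w wins dominates both others in C(w,2) triples; summing gives 3 + 0 + 3 + 1 + 10 + 3 + 6 = 26 transitive triples.
Total triples C(7,3) = 35, so cyclic triples = 35 − 26 = 9.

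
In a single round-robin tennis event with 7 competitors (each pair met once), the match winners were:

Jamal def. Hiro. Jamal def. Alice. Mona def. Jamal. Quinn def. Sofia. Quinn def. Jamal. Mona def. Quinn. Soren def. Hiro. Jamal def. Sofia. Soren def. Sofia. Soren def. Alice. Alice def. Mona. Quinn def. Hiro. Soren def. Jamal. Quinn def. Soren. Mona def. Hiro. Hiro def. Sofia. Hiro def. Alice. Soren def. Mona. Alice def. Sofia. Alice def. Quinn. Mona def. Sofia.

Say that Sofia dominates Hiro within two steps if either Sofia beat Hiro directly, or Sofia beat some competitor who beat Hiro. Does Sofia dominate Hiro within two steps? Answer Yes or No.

Sofia did not beat Hiro directly.
Sofia beat no one, so there is no intermediate competitor.

No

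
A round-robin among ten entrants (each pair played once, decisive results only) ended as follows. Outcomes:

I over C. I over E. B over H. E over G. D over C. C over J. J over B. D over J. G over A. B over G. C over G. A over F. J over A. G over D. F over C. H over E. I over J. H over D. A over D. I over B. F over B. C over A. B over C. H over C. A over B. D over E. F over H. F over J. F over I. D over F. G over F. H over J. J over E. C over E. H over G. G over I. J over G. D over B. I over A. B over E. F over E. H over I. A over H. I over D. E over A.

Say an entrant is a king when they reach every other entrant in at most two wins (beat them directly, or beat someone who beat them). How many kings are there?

9

A reaches everyone (king).
B reaches everyone (king).
C reaches everyone (king).
D reaches everyone (king).
E cannot reach C, J in two steps.
F reaches everyone (king).
G reaches everyone (king).
H reaches everyone (king).
I reaches everyone (king).
J reaches everyone (king).
Kings: A, B, C, D, F, G, H, I, J — 9.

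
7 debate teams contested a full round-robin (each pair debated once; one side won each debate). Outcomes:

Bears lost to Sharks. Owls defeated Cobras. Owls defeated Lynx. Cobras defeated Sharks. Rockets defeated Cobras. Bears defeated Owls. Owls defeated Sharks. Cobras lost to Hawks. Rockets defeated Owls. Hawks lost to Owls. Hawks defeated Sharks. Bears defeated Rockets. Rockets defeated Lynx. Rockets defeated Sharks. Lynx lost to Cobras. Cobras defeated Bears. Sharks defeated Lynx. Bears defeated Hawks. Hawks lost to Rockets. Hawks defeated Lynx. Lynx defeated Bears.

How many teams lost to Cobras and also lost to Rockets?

Cobras beat: Bears, Sharks, Lynx.
Rockets beat: Sharks, Lynx, Hawks, Cobras, Owls.
Both beat: Sharks, Lynx — 2.

2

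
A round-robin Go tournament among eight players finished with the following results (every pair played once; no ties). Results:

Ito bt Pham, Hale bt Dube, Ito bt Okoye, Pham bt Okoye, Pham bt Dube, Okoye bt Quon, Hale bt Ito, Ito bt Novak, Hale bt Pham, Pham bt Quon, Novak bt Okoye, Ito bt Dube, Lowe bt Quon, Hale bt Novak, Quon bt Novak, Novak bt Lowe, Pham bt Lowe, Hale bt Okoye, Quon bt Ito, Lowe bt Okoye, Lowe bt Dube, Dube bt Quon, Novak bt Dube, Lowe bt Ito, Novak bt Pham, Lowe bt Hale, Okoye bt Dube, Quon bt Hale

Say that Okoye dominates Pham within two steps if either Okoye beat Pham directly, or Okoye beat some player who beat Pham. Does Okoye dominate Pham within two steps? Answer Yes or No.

Okoye did not beat Pham directly.
Okoye beat Quon, Dube, but each of them lost to Pham. No two-step path.

No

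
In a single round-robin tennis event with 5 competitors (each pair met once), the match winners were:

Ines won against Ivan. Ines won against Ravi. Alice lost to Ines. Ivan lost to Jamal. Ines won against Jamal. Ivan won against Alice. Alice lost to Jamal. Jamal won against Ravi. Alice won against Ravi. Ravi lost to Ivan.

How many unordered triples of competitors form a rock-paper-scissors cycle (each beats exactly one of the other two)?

0

Of the C(5,3) = 10 triples, the cyclic ones are: none.
That is 0.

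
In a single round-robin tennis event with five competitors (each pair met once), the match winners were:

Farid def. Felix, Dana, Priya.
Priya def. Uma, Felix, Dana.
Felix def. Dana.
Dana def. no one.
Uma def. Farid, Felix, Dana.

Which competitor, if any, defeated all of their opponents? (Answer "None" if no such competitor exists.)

None

Highest win total is Uma with 3 (out of 4 possible).
Uma lost to Priya, so no competitor went undefeated.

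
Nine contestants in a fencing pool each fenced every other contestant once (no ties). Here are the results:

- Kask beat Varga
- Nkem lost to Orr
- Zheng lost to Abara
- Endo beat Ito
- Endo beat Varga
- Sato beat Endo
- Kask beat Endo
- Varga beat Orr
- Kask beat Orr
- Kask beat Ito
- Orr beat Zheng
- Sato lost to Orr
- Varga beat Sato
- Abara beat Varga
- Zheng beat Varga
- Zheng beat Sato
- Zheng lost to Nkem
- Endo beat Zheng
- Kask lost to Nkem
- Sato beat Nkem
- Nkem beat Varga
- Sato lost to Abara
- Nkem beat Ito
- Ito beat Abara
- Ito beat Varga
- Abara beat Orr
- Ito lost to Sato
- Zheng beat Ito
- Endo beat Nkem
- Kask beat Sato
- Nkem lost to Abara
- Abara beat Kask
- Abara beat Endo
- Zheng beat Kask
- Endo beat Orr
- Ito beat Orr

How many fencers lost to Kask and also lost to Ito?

Kask beat: Endo, Ito, Sato, Varga, Orr.
Ito beat: Abara, Varga, Orr.
Both beat: Varga, Orr — 2.

2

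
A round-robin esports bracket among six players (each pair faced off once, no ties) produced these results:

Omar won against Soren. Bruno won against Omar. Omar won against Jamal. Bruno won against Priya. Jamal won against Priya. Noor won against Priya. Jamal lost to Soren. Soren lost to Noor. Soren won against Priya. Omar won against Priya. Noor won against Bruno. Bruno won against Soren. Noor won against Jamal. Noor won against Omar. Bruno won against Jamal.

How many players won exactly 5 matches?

Win totals: Bruno 4, Soren 2, Priya 0, Noor 5, Omar 3, Jamal 1.
Exactly 5: Noor — 1 player.

1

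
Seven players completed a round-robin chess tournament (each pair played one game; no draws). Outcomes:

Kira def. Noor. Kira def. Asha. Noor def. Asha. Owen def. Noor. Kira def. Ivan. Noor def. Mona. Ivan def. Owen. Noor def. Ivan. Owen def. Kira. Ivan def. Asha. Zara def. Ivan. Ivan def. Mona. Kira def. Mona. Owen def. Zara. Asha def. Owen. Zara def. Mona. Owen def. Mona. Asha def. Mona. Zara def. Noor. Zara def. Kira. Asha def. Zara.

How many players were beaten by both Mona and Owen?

Mona beat: no one.
Owen beat: Mona, Noor, Kira, Zara.
No one was beaten by both.

0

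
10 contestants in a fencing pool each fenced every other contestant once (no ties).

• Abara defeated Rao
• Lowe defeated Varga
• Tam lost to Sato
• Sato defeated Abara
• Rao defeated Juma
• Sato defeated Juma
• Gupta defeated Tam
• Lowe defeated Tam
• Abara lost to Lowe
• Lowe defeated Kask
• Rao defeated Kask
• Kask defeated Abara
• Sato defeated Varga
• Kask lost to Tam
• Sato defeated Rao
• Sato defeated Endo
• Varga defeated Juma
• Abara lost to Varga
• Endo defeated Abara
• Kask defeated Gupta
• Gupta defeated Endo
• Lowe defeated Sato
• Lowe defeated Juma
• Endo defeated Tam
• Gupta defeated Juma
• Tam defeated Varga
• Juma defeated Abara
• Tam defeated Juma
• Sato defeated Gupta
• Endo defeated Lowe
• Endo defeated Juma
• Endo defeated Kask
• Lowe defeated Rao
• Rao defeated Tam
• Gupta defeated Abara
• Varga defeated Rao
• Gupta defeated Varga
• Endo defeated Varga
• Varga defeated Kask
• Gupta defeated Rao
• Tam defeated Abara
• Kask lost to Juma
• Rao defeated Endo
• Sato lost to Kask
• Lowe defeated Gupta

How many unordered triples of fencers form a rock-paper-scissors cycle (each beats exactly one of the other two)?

19

Win totals: Juma 2, Sato 7, Abara 1, Rao 4, Lowe 8, Endo 6, Varga 4, Gupta 6, Kask 3, Tam 4.
A fencer with w wins dominates both others in C(w,2) triples; summing gives 1 + 21 + 0 + 6 + 28 + 15 + 6 + 15 + 3 + 6 = 101 transitive triples.
Total triples C(10,3) = 120, so cyclic triples = 120 − 101 = 19.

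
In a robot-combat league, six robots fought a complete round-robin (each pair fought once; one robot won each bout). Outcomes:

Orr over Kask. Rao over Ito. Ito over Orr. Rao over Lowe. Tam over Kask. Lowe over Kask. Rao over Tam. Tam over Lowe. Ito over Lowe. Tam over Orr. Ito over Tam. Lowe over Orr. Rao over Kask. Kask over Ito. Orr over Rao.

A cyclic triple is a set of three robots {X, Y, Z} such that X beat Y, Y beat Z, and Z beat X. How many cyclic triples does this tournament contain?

6

Win totals: Kask 1, Ito 3, Lowe 2, Rao 4, Tam 3, Orr 2.
A robot with w wins dominates both others in C(w,2) triples; summing gives 0 + 3 + 1 + 6 + 3 + 1 = 14 transitive triples.
Total triples C(6,3) = 20, so cyclic triples = 20 − 14 = 6.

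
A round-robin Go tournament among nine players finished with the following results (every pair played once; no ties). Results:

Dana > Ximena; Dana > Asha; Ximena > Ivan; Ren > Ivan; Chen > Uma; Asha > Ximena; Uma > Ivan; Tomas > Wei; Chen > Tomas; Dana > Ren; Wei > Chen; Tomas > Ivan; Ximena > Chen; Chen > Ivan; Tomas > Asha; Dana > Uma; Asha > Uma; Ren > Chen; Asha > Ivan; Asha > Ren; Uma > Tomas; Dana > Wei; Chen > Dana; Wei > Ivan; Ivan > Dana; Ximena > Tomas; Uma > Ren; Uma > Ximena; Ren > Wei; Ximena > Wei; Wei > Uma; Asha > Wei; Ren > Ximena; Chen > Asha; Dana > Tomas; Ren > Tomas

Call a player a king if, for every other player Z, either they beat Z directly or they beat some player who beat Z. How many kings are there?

Ivan cannot reach Chen in two steps.
Chen reaches everyone (king).
Dana reaches everyone (king).
Wei reaches everyone (king).
Tomas reaches everyone (king).
Asha reaches everyone (king).
Ximena cannot reach Ren in two steps.
Uma reaches everyone (king).
Ren reaches everyone (king).
Kings: Chen, Dana, Wei, Tomas, Asha, Uma, Ren — 7.

7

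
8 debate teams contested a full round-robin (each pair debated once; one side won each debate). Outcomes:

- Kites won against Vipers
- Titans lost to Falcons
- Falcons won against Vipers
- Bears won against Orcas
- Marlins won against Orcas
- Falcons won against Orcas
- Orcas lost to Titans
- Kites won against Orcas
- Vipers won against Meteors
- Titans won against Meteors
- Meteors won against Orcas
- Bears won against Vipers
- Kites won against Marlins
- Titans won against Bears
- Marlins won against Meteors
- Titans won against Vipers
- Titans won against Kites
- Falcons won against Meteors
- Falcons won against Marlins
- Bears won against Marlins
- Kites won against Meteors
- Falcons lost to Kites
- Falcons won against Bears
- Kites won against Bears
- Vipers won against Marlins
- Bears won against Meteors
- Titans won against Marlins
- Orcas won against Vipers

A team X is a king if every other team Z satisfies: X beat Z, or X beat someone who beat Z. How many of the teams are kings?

3

Marlins cannot reach Bears, Falcons, Titans, Kites in two steps.
Bears cannot reach Falcons, Titans, Kites in two steps.
Orcas cannot reach Bears, Falcons, Titans, Kites in two steps.
Vipers cannot reach Bears, Falcons, Titans, Kites in two steps.
Falcons reaches everyone (king).
Meteors cannot reach Marlins, Bears, Falcons, Titans, Kites in two steps.
Titans reaches everyone (king).
Kites reaches everyone (king).
Kings: Falcons, Titans, Kites — 3.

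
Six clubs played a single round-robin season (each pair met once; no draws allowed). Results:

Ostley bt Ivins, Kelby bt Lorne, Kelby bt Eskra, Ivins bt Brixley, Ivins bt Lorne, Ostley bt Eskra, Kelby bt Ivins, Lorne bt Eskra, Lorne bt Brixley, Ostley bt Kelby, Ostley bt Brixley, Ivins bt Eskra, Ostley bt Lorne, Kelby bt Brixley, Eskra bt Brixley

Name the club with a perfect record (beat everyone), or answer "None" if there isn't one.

Ostley

Ostley has 5 wins out of 5 opponents — a perfect record.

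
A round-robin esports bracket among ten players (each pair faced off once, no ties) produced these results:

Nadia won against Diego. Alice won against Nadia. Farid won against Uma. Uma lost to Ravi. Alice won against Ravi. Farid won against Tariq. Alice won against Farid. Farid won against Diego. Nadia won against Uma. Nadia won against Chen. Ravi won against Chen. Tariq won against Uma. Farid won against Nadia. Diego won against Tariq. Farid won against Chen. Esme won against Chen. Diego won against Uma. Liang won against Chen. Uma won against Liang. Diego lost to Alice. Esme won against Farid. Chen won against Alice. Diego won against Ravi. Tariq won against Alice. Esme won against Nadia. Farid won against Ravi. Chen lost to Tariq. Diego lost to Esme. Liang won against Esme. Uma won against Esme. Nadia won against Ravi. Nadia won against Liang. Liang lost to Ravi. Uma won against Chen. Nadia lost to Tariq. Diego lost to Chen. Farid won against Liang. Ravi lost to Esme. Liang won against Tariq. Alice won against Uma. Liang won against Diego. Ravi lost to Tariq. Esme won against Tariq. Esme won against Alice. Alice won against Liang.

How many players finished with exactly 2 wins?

1

Win totals: Nadia 5, Esme 7, Diego 3, Liang 4, Tariq 5, Ravi 3, Alice 6, Farid 7, Chen 2, Uma 3.
Exactly 2: Chen — 1 player.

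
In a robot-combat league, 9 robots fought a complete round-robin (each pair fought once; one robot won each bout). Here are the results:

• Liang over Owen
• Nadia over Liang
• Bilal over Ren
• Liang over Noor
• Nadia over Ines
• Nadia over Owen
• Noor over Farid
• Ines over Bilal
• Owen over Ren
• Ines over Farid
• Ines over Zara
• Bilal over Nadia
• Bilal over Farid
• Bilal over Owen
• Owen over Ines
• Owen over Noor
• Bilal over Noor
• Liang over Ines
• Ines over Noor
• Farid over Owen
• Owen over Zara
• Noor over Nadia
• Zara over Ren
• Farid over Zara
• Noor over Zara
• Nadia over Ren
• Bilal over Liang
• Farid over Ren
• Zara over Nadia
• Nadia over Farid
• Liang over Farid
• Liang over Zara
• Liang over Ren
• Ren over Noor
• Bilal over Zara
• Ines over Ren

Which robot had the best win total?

Bilal

Win totals: Farid 3, Owen 4, Ren 1, Ines 5, Bilal 7, Zara 2, Noor 3, Liang 6, Nadia 5.
Bilal leads with 7 wins (next highest: 6).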